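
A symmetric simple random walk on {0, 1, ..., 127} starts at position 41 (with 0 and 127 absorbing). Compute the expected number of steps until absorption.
E[τ | X_0 = 41] = 3526

Let v_k = E[τ | X_0 = k]. Boundary: v_0 = v_127 = 0. Recurrence: v_k = 1 + (v_{k-1} + v_{k+1})/2 for 1 ≤ k ≤ 126. The particular solution to v_k − (v_{k-1} + v_{k+1})/2 = 1 is v_k = −k^2. Adding homogeneous solution A + B k and matching boundaries gives v_k = k (127 − k). Substituting k = 41: v_41 = 41 · 86 = 3526.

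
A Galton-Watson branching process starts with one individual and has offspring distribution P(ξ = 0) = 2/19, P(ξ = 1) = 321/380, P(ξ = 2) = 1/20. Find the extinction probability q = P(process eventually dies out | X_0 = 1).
q = 1

Mean offspring μ = 0·2/19 + 1·321/380 + 2·1/20 = 359/380 ≤ 1. For μ ≤ 1 with offspring not concentrated at 1, the Galton-Watson process goes extinct almost surely, so q = 1.
(Algebraic check: The pgf is f(s) = 2/19 + 321/380·s + 1/20·s². The extinction probability q is the smallest fixed point of f in [0, 1]. Setting s = f(s):
  1/20·s² + (321/380 − 1)·s + 2/19 = 0
  1/20·s² − (2/19 + 1/20)·s + 2/19 = 0
which factors as (s − 1)·(1/20·s − 2/19) = 0, giving roots s = 1 and s = (2/19)/(1/20) = 40/19. Since 40/19 ≥ 1, the smallest root in [0, 1] is s = 1.)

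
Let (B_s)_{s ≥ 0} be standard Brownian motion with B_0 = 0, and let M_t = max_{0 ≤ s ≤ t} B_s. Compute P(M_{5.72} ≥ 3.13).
P(M_{5.72} ≥ 3.13) = 2·P(B_{5.72} ≥ 3.13) = 2(1 − Φ(3.13/√5.72)) ≈ 0.1906

By the reflection principle for Brownian motion, P(M_t ≥ a) = 2 · P(B_t ≥ a) for a ≥ 0. Since B_t ~ N(0, t), P(B_t ≥ 3.13) = 1 − Φ(3.13/√t) = 1 − Φ(3.13/√5.72) = 1 − Φ(1.3087). So
  P(M_{5.72} ≥ 3.13) = 2(1 − Φ(1.3087)) ≈ 0.1906.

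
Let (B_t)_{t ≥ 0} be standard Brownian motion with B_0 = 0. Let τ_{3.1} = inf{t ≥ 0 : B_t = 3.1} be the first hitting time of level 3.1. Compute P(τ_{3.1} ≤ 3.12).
P(τ_{3.1} ≤ 3.12) = 2(1 − Φ(3.1/√3.12)) = 2(1 − Φ(1.7550)) ≈ 0.0793

By the reflection principle for standard BM, P(τ_b ≤ t) = 2 · P(B_t ≥ b). Since B_t ~ N(0, t), P(B_t ≥ 3.1) = 1 − Φ(3.1/√t) = 1 − Φ(3.1/√3.12) = 1 − Φ(1.7550) ≈ 0.03963. Doubling: P(τ_{3.1} ≤ 3.12) ≈ 2 · 0.03963 = 0.07926 ≈ 0.0793.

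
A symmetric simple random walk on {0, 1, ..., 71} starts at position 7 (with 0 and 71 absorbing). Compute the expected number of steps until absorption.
E[τ | X_0 = 7] = 448

Let v_k = E[τ | X_0 = k]. Boundary: v_0 = v_71 = 0. Recurrence: v_k = 1 + (v_{k-1} + v_{k+1})/2 for 1 ≤ k ≤ 70. The particular solution to v_k − (v_{k-1} + v_{k+1})/2 = 1 is v_k = −k^2. Adding homogeneous solution A + B k and matching boundaries gives v_k = k (71 − k). Substituting k = 7: v_7 = 7 · 64 = 448.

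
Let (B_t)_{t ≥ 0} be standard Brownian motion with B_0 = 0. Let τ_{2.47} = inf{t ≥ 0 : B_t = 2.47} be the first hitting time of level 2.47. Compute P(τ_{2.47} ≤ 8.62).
P(τ_{2.47} ≤ 8.62) = 2(1 − Φ(2.47/√8.62)) = 2(1 − Φ(0.8413)) ≈ 0.4002

By the reflection principle for standard BM, P(τ_b ≤ t) = 2 · P(B_t ≥ b). Since B_t ~ N(0, t), P(B_t ≥ 2.47) = 1 − Φ(2.47/√t) = 1 − Φ(2.47/√8.62) = 1 − Φ(0.8413) ≈ 0.20009. Doubling: P(τ_{2.47} ≤ 8.62) ≈ 2 · 0.20009 = 0.40018 ≈ 0.4002.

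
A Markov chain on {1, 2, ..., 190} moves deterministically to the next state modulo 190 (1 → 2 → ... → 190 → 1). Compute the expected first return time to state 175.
E[T_175 | X_0 = 175] = 190

The chain cycles deterministically, so starting at state 175 it returns in exactly 190 steps. Equivalently, the stationary distribution is uniform π_j = 1/190 for every state j, so by Kac's formula E[T_175] = 1/π_175 = 190.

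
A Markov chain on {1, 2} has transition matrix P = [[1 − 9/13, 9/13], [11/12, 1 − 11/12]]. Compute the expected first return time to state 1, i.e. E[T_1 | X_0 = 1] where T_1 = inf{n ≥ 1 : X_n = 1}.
E[T_1 | X_0 = 1] = 1/π_1 = 251/143

For an irreducible recurrent Markov chain with stationary distribution π, E[T_i | X_0 = i] = 1/π_i (Kac's formula). Here π_1 = (11/12)/(9/13 + 11/12) = (11/12)/(251/156) = 143/251, so E[T_1 | X_0 = 1] = 1/π_1 = (9/13 + 11/12)/(11/12) = (251/156)/(11/12) = 251/143.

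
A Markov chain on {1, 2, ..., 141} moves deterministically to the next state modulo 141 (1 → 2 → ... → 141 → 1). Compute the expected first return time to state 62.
E[T_62 | X_0 = 62] = 141

The chain cycles deterministically, so starting at state 62 it returns in exactly 141 steps. Equivalently, the stationary distribution is uniform π_j = 1/141 for every state j, so by Kac's formula E[T_62] = 1/π_62 = 141.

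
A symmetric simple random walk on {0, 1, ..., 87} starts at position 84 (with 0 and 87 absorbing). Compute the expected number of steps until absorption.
E[τ | X_0 = 84] = 252

Let v_k = E[τ | X_0 = k]. Boundary: v_0 = v_87 = 0. Recurrence: v_k = 1 + (v_{k-1} + v_{k+1})/2 for 1 ≤ k ≤ 86. The particular solution to v_k − (v_{k-1} + v_{k+1})/2 = 1 is v_k = −k^2. Adding homogeneous solution A + B k and matching boundaries gives v_k = k (87 − k). Substituting k = 84: v_84 = 84 · 3 = 252.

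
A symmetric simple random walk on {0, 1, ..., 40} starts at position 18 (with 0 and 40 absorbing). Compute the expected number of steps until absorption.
E[τ | X_0 = 18] = 396

Let v_k = E[τ | X_0 = k]. Boundary: v_0 = v_40 = 0. Recurrence: v_k = 1 + (v_{k-1} + v_{k+1})/2 for 1 ≤ k ≤ 39. The particular solution to v_k − (v_{k-1} + v_{k+1})/2 = 1 is v_k = −k^2. Adding homogeneous solution A + B k and matching boundaries gives v_k = k (40 − k). Substituting k = 18: v_18 = 18 · 22 = 396.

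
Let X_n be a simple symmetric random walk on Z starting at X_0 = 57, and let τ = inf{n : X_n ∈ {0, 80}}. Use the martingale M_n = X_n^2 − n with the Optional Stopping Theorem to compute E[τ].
E[τ] = 1311

M_n = X_n^2 − n is a martingale (since E[X_{n+1}^2 | F_n] = X_n^2 + 1). By OST (τ has finite mean in a bounded region), E[M_τ] = E[M_0] = X_0^2 − 0 = 57^2 = 3249. Also E[M_τ] = E[X_τ^2] − E[τ]. The walk exits at 0 or 80, with P(hit 80 first) = 57/80, so E[X_τ^2] = 80^2 · 57/80 + 0 = 4560. Thus E[τ] = E[X_τ^2] − E[M_τ] = 4560 − 3249 = 1311 = 57(80 − 57) = 1311.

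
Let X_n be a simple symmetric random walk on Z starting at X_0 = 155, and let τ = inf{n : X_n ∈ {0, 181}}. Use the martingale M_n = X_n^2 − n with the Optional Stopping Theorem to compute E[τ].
E[τ] = 4030

M_n = X_n^2 − n is a martingale (since E[X_{n+1}^2 | F_n] = X_n^2 + 1). By OST (τ has finite mean in a bounded region), E[M_τ] = E[M_0] = X_0^2 − 0 = 155^2 = 24025. Also E[M_τ] = E[X_τ^2] − E[τ]. The walk exits at 0 or 181, with P(hit 181 first) = 155/181, so E[X_τ^2] = 181^2 · 155/181 + 0 = 28055. Thus E[τ] = E[X_τ^2] − E[M_τ] = 28055 − 24025 = 4030 = 155(181 − 155) = 4030.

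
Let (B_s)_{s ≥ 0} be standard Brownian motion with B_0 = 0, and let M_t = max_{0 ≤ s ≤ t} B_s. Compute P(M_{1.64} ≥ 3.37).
P(M_{1.64} ≥ 3.37) = 2·P(B_{1.64} ≥ 3.37) = 2(1 − Φ(3.37/√1.64)) ≈ 0.0085

By the reflection principle for Brownian motion, P(M_t ≥ a) = 2 · P(B_t ≥ a) for a ≥ 0. Since B_t ~ N(0, t), P(B_t ≥ 3.37) = 1 − Φ(3.37/√t) = 1 − Φ(3.37/√1.64) = 1 − Φ(2.6315). So
  P(M_{1.64} ≥ 3.37) = 2(1 − Φ(2.6315)) ≈ 0.0085.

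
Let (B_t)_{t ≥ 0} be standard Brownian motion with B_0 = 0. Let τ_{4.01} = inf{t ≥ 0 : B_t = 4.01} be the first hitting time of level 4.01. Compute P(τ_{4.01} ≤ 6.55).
P(τ_{4.01} ≤ 6.55) = 2(1 − Φ(4.01/√6.55)) = 2(1 − Φ(1.5668)) ≈ 0.1172

By the reflection principle for standard BM, P(τ_b ≤ t) = 2 · P(B_t ≥ b). Since B_t ~ N(0, t), P(B_t ≥ 4.01) = 1 − Φ(4.01/√t) = 1 − Φ(4.01/√6.55) = 1 − Φ(1.5668) ≈ 0.05858. Doubling: P(τ_{4.01} ≤ 6.55) ≈ 2 · 0.05858 = 0.11716 ≈ 0.1172.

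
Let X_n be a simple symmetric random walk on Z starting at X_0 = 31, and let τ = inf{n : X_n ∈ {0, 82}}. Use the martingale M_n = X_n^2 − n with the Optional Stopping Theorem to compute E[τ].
E[τ] = 1581

M_n = X_n^2 − n is a martingale (since E[X_{n+1}^2 | F_n] = X_n^2 + 1). By OST (τ has finite mean in a bounded region), E[M_τ] = E[M_0] = X_0^2 − 0 = 31^2 = 961. Also E[M_τ] = E[X_τ^2] − E[τ]. The walk exits at 0 or 82, with P(hit 82 first) = 31/82, so E[X_τ^2] = 82^2 · 31/82 + 0 = 2542. Thus E[τ] = E[X_τ^2] − E[M_τ] = 2542 − 961 = 1581 = 31(82 − 31) = 1581.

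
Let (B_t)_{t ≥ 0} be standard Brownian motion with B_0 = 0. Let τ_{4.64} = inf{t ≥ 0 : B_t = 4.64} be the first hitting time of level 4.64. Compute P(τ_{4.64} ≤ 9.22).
P(τ_{4.64} ≤ 9.22) = 2(1 − Φ(4.64/√9.22)) = 2(1 − Φ(1.5281)) ≈ 0.1265

By the reflection principle for standard BM, P(τ_b ≤ t) = 2 · P(B_t ≥ b). Since B_t ~ N(0, t), P(B_t ≥ 4.64) = 1 − Φ(4.64/√t) = 1 − Φ(4.64/√9.22) = 1 − Φ(1.5281) ≈ 0.06324. Doubling: P(τ_{4.64} ≤ 9.22) ≈ 2 · 0.06324 = 0.12648 ≈ 0.1265.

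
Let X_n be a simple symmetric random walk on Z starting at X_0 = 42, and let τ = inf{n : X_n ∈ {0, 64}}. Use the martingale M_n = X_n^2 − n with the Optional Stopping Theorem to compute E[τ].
E[τ] = 924

M_n = X_n^2 − n is a martingale (since E[X_{n+1}^2 | F_n] = X_n^2 + 1). By OST (τ has finite mean in a bounded region), E[M_τ] = E[M_0] = X_0^2 − 0 = 42^2 = 1764. Also E[M_τ] = E[X_τ^2] − E[τ]. The walk exits at 0 or 64, with P(hit 64 first) = 42/64, so E[X_τ^2] = 64^2 · 42/64 + 0 = 2688. Thus E[τ] = E[X_τ^2] − E[M_τ] = 2688 − 1764 = 924 = 42(64 − 42) = 924.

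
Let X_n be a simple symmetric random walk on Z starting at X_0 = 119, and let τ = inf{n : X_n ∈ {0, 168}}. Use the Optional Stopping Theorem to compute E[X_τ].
E[X_τ] = 119

X_n is a martingale and τ is a bounded-mean stopping time (indeed τ is finite a.s. with bounded expectation since the walk is in a bounded region). By the OST, E[X_τ] = E[X_0] = 119. Equivalently: E[X_τ] = 168 · P(hit 168 first) + 0 · P(hit 0 first) = 168 · (119/168) = 119.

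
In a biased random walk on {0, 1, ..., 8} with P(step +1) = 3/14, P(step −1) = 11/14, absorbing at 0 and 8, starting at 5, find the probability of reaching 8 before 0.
P(hit 8 before 0) = (1 − (11/3)^5) / (1 − (11/3)^8) = 542727/26794040

Let u_k denote P(reach 8 before 0 | start at k). Boundary: u_0 = 0, u_8 = 1. Recurrence: u_k = 3/14·u_{k+1} + 11/14·u_{k-1} for 1 ≤ k ≤ 7. Try u_k = A + B·r^k with r = q/p = (11/14)/(3/14) = 11/3. Substitution satisfies the recurrence; boundary conditions give:
  u_k = (1 − r^k) / (1 − r^N) = (1 − (11/3)^5) / (1 − (11/3)^8) = 542727/26794040.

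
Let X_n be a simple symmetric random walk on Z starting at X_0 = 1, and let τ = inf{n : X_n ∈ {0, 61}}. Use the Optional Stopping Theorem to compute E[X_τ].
E[X_τ] = 1

X_n is a martingale and τ is a bounded-mean stopping time (indeed τ is finite a.s. with bounded expectation since the walk is in a bounded region). By the OST, E[X_τ] = E[X_0] = 1. Equivalently: E[X_τ] = 61 · P(hit 61 first) + 0 · P(hit 0 first) = 61 · (1/61) = 1.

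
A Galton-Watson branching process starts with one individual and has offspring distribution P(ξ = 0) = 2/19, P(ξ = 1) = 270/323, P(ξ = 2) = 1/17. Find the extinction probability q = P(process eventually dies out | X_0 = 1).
q = 1

Mean offspring μ = 0·2/19 + 1·270/323 + 2·1/17 = 308/323 ≤ 1. For μ ≤ 1 with offspring not concentrated at 1, the Galton-Watson process goes extinct almost surely, so q = 1.
(Algebraic check: The pgf is f(s) = 2/19 + 270/323·s + 1/17·s². The extinction probability q is the smallest fixed point of f in [0, 1]. Setting s = f(s):
  1/17·s² + (270/323 − 1)·s + 2/19 = 0
  1/17·s² − (2/19 + 1/17)·s + 2/19 = 0
which factors as (s − 1)·(1/17·s − 2/19) = 0, giving roots s = 1 and s = (2/19)/(1/17) = 34/19. Since 34/19 ≥ 1, the smallest root in [0, 1] is s = 1.)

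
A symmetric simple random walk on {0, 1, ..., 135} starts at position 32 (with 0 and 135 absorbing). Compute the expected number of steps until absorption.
E[τ | X_0 = 32] = 3296

Let v_k = E[τ | X_0 = k]. Boundary: v_0 = v_135 = 0. Recurrence: v_k = 1 + (v_{k-1} + v_{k+1})/2 for 1 ≤ k ≤ 134. The particular solution to v_k − (v_{k-1} + v_{k+1})/2 = 1 is v_k = −k^2. Adding homogeneous solution A + B k and matching boundaries gives v_k = k (135 − k). Substituting k = 32: v_32 = 32 · 103 = 3296.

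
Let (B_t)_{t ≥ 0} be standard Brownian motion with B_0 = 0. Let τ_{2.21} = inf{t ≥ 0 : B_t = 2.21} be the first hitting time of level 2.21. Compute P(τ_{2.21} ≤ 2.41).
P(τ_{2.21} ≤ 2.41) = 2(1 − Φ(2.21/√2.41)) = 2(1 − Φ(1.4236)) ≈ 0.1546

By the reflection principle for standard BM, P(τ_b ≤ t) = 2 · P(B_t ≥ b). Since B_t ~ N(0, t), P(B_t ≥ 2.21) = 1 − Φ(2.21/√t) = 1 − Φ(2.21/√2.41) = 1 − Φ(1.4236) ≈ 0.07728. Doubling: P(τ_{2.21} ≤ 2.41) ≈ 2 · 0.07728 = 0.15456 ≈ 0.1546.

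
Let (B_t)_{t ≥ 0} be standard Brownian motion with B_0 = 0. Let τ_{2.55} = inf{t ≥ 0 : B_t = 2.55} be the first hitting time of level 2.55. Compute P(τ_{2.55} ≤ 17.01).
P(τ_{2.55} ≤ 17.01) = 2(1 − Φ(2.55/√17.01)) = 2(1 − Φ(0.6183)) ≈ 0.5364

By the reflection principle for standard BM, P(τ_b ≤ t) = 2 · P(B_t ≥ b). Since B_t ~ N(0, t), P(B_t ≥ 2.55) = 1 − Φ(2.55/√t) = 1 − Φ(2.55/√17.01) = 1 − Φ(0.6183) ≈ 0.26819. Doubling: P(τ_{2.55} ≤ 17.01) ≈ 2 · 0.26819 = 0.53638 ≈ 0.5364.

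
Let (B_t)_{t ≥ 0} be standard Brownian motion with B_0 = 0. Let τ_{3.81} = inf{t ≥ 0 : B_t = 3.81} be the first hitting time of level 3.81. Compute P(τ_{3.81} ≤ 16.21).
P(τ_{3.81} ≤ 16.21) = 2(1 − Φ(3.81/√16.21)) = 2(1 − Φ(0.9463)) ≈ 0.3440

By the reflection principle for standard BM, P(τ_b ≤ t) = 2 · P(B_t ≥ b). Since B_t ~ N(0, t), P(B_t ≥ 3.81) = 1 − Φ(3.81/√t) = 1 − Φ(3.81/√16.21) = 1 − Φ(0.9463) ≈ 0.17200. Doubling: P(τ_{3.81} ≤ 16.21) ≈ 2 · 0.17200 = 0.34400 ≈ 0.3440.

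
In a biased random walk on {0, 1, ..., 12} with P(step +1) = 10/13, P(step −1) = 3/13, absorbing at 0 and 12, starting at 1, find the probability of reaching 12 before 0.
P(hit 12 before 0) = (1 − (3/10)^1) / (1 − (3/10)^12) = 100000000000/142857066937

Let u_k denote P(reach 12 before 0 | start at k). Boundary: u_0 = 0, u_12 = 1. Recurrence: u_k = 10/13·u_{k+1} + 3/13·u_{k-1} for 1 ≤ k ≤ 11. Try u_k = A + B·r^k with r = q/p = (3/13)/(10/13) = 3/10. Substitution satisfies the recurrence; boundary conditions give:
  u_k = (1 − r^k) / (1 − r^N) = (1 − (3/10)^1) / (1 − (3/10)^12) = 100000000000/142857066937.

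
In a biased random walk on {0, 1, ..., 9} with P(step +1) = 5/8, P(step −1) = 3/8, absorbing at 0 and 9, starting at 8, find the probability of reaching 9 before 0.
P(hit 9 before 0) = (1 − (3/5)^8) / (1 − (3/5)^9) = 960160/966721

Let u_k denote P(reach 9 before 0 | start at k). Boundary: u_0 = 0, u_9 = 1. Recurrence: u_k = 5/8·u_{k+1} + 3/8·u_{k-1} for 1 ≤ k ≤ 8. Try u_k = A + B·r^k with r = q/p = (3/8)/(5/8) = 3/5. Substitution satisfies the recurrence; boundary conditions give:
  u_k = (1 − r^k) / (1 − r^N) = (1 − (3/5)^8) / (1 − (3/5)^9) = 960160/966721.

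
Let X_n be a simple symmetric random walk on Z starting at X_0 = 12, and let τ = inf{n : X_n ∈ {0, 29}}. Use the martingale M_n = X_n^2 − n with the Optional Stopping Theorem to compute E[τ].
E[τ] = 204

M_n = X_n^2 − n is a martingale (since E[X_{n+1}^2 | F_n] = X_n^2 + 1). By OST (τ has finite mean in a bounded region), E[M_τ] = E[M_0] = X_0^2 − 0 = 12^2 = 144. Also E[M_τ] = E[X_τ^2] − E[τ]. The walk exits at 0 or 29, with P(hit 29 first) = 12/29, so E[X_τ^2] = 29^2 · 12/29 + 0 = 348. Thus E[τ] = E[X_τ^2] − E[M_τ] = 348 − 144 = 204 = 12(29 − 12) = 204.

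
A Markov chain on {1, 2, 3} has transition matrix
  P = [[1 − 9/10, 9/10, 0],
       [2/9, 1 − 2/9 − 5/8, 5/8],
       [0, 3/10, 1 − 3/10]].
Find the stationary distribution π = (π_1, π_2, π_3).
π = (80/1079, 324/1079, 675/1079)

This is a birth-death chain on three states, which satisfies detailed balance: π_1 · P_{12} = π_2 · P_{21} and π_2 · P_{23} = π_3 · P_{32}.
From π_1 · 9/10 = π_2 · 2/9: π_2/π_1 = (9/10)/(2/9) = 81/20.
From π_2 · 5/8 = π_3 · 3/10: π_3/π_2 = (5/8)/(3/10) = 25/12.
Take π_1 proportional to 1; then unnormalized π = (1, 81/20, 135/16). Normalize by dividing by the sum 1079/80:
  π = (80/1079, 324/1079, 675/1079).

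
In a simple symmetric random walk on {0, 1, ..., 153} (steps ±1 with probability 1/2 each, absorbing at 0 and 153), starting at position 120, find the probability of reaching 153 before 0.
P(hit 153 before 0) = 120/153 = 40/51

Let u_k = P(hit 153 before 0 | start at k). Then u_0 = 0, u_153 = 1, and u_k = u_{k-1}/2 + u_{k+1}/2 for 1 ≤ k ≤ 152. This harmonic recurrence is solved by u_k = k/153, giving u_120 = 120/153 = 40/51.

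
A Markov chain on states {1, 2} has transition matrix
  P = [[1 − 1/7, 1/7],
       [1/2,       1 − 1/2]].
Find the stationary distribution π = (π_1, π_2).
π_1 = 7/9, π_2 = 2/9

Solve πP = π with π_1 + π_2 = 1. From πP = π: π_1 · (1 − 1/7) + π_2 · 1/2 = π_1 ⇒ π_2 · 1/2 = π_1 · 1/7 ⇒ π_2/π_1 = (1/7)/(1/2) = 2/7. Together with π_1 + π_2 = 1:
  π_1 = (1/2)/(1/7 + 1/2) = (1/2)/(9/14) = 7/9,
  π_2 = (1/7)/(1/7 + 1/2) = (1/7)/(9/14) = 2/9.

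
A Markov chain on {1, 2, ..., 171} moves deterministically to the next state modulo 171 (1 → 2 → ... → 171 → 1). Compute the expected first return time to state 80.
E[T_80 | X_0 = 80] = 171

The chain cycles deterministically, so starting at state 80 it returns in exactly 171 steps. Equivalently, the stationary distribution is uniform π_j = 1/171 for every state j, so by Kac's formula E[T_80] = 1/π_80 = 171.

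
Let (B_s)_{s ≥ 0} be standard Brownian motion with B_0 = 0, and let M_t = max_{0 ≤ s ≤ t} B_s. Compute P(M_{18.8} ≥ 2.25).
P(M_{18.8} ≥ 2.25) = 2·P(B_{18.8} ≥ 2.25) = 2(1 − Φ(2.25/√18.8)) ≈ 0.6038

By the reflection principle for Brownian motion, P(M_t ≥ a) = 2 · P(B_t ≥ a) for a ≥ 0. Since B_t ~ N(0, t), P(B_t ≥ 2.25) = 1 − Φ(2.25/√t) = 1 − Φ(2.25/√18.8) = 1 − Φ(0.5189). So
  P(M_{18.8} ≥ 2.25) = 2(1 − Φ(0.5189)) ≈ 0.6038.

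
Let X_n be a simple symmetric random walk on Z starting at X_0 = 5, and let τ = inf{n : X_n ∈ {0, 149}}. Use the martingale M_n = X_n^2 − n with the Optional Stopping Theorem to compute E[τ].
E[τ] = 720

M_n = X_n^2 − n is a martingale (since E[X_{n+1}^2 | F_n] = X_n^2 + 1). By OST (τ has finite mean in a bounded region), E[M_τ] = E[M_0] = X_0^2 − 0 = 5^2 = 25. Also E[M_τ] = E[X_τ^2] − E[τ]. The walk exits at 0 or 149, with P(hit 149 first) = 5/149, so E[X_τ^2] = 149^2 · 5/149 + 0 = 745. Thus E[τ] = E[X_τ^2] − E[M_τ] = 745 − 25 = 720 = 5(149 − 5) = 720.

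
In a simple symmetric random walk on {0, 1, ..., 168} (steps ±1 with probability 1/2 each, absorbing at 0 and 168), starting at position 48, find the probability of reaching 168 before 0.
P(hit 168 before 0) = 48/168 = 2/7

Let u_k = P(hit 168 before 0 | start at k). Then u_0 = 0, u_168 = 1, and u_k = u_{k-1}/2 + u_{k+1}/2 for 1 ≤ k ≤ 167. This harmonic recurrence is solved by u_k = k/168, giving u_48 = 48/168 = 2/7.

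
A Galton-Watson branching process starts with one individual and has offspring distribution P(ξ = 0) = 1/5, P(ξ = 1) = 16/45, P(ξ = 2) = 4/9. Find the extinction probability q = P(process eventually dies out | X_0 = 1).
q = 9/20

The pgf is f(s) = 1/5 + 16/45·s + 4/9·s². The extinction probability q is the smallest fixed point of f in [0, 1]. Setting s = f(s):
  4/9·s² + (16/45 − 1)·s + 1/5 = 0
  4/9·s² − (1/5 + 4/9)·s + 1/5 = 0
which factors as (s − 1)·(4/9·s − 1/5) = 0, giving roots s = 1 and s = (1/5)/(4/9) = 9/20.
Mean offspring μ = 16/45 + 2·4/9 = 56/45 > 1 (supercritical), so q < 1. The extinction probability is the smaller root: q = (1/5)/(4/9) = 9/20.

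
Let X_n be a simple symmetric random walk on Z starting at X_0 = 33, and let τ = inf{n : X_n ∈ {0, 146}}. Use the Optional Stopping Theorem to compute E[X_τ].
E[X_τ] = 33

X_n is a martingale and τ is a bounded-mean stopping time (indeed τ is finite a.s. with bounded expectation since the walk is in a bounded region). By the OST, E[X_τ] = E[X_0] = 33. Equivalently: E[X_τ] = 146 · P(hit 146 first) + 0 · P(hit 0 first) = 146 · (33/146) = 33.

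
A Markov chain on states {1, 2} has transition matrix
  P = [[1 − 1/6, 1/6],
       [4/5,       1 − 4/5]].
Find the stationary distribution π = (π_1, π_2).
π_1 = 24/29, π_2 = 5/29

Solve πP = π with π_1 + π_2 = 1. From πP = π: π_1 · (1 − 1/6) + π_2 · 4/5 = π_1 ⇒ π_2 · 4/5 = π_1 · 1/6 ⇒ π_2/π_1 = (1/6)/(4/5) = 5/24. Together with π_1 + π_2 = 1:
  π_1 = (4/5)/(1/6 + 4/5) = (4/5)/(29/30) = 24/29,
  π_2 = (1/6)/(1/6 + 4/5) = (1/6)/(29/30) = 5/29.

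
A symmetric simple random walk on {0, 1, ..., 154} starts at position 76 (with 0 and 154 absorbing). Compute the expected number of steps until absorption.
E[τ | X_0 = 76] = 5928

Let v_k = E[τ | X_0 = k]. Boundary: v_0 = v_154 = 0. Recurrence: v_k = 1 + (v_{k-1} + v_{k+1})/2 for 1 ≤ k ≤ 153. The particular solution to v_k − (v_{k-1} + v_{k+1})/2 = 1 is v_k = −k^2. Adding homogeneous solution A + B k and matching boundaries gives v_k = k (154 − k). Substituting k = 76: v_76 = 76 · 78 = 5928.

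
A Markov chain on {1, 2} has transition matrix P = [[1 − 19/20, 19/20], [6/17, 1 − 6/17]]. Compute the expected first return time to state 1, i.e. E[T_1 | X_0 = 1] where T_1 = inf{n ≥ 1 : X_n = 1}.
E[T_1 | X_0 = 1] = 1/π_1 = 443/120

For an irreducible recurrent Markov chain with stationary distribution π, E[T_i | X_0 = i] = 1/π_i (Kac's formula). Here π_1 = (6/17)/(19/20 + 6/17) = (6/17)/(443/340) = 120/443, so E[T_1 | X_0 = 1] = 1/π_1 = (19/20 + 6/17)/(6/17) = (443/340)/(6/17) = 443/120.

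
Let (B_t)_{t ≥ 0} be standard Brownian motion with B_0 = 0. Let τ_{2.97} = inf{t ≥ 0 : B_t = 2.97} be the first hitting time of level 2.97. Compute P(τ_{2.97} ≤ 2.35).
P(τ_{2.97} ≤ 2.35) = 2(1 − Φ(2.97/√2.35)) = 2(1 − Φ(1.9374)) ≈ 0.0527

By the reflection principle for standard BM, P(τ_b ≤ t) = 2 · P(B_t ≥ b). Since B_t ~ N(0, t), P(B_t ≥ 2.97) = 1 − Φ(2.97/√t) = 1 − Φ(2.97/√2.35) = 1 − Φ(1.9374) ≈ 0.02635. Doubling: P(τ_{2.97} ≤ 2.35) ≈ 2 · 0.02635 = 0.05270 ≈ 0.0527.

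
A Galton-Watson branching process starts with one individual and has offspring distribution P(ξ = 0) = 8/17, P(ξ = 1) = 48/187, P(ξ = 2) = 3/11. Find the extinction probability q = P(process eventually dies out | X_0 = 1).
q = 1

Mean offspring μ = 0·8/17 + 1·48/187 + 2·3/11 = 150/187 ≤ 1. For μ ≤ 1 with offspring not concentrated at 1, the Galton-Watson process goes extinct almost surely, so q = 1.
(Algebraic check: The pgf is f(s) = 8/17 + 48/187·s + 3/11·s². The extinction probability q is the smallest fixed point of f in [0, 1]. Setting s = f(s):
  3/11·s² + (48/187 − 1)·s + 8/17 = 0
  3/11·s² − (8/17 + 3/11)·s + 8/17 = 0
which factors as (s − 1)·(3/11·s − 8/17) = 0, giving roots s = 1 and s = (8/17)/(3/11) = 88/51. Since 88/51 ≥ 1, the smallest root in [0, 1] is s = 1.)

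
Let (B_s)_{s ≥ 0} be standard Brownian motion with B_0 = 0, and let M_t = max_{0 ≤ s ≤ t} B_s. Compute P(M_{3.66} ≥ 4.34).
P(M_{3.66} ≥ 4.34) = 2·P(B_{3.66} ≥ 4.34) = 2(1 − Φ(4.34/√3.66)) ≈ 0.0233

By the reflection principle for Brownian motion, P(M_t ≥ a) = 2 · P(B_t ≥ a) for a ≥ 0. Since B_t ~ N(0, t), P(B_t ≥ 4.34) = 1 − Φ(4.34/√t) = 1 − Φ(4.34/√3.66) = 1 − Φ(2.2686). So
  P(M_{3.66} ≥ 4.34) = 2(1 − Φ(2.2686)) ≈ 0.0233.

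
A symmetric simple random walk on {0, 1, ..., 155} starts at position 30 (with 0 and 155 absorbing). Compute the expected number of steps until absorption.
E[τ | X_0 = 30] = 3750

Let v_k = E[τ | X_0 = k]. Boundary: v_0 = v_155 = 0. Recurrence: v_k = 1 + (v_{k-1} + v_{k+1})/2 for 1 ≤ k ≤ 154. The particular solution to v_k − (v_{k-1} + v_{k+1})/2 = 1 is v_k = −k^2. Adding homogeneous solution A + B k and matching boundaries gives v_k = k (155 − k). Substituting k = 30: v_30 = 30 · 125 = 3750.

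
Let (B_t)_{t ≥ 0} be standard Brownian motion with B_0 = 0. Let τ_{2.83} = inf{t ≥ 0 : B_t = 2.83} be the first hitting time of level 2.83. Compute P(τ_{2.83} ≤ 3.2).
P(τ_{2.83} ≤ 3.2) = 2(1 − Φ(2.83/√3.2)) = 2(1 − Φ(1.5820)) ≈ 0.1136

By the reflection principle for standard BM, P(τ_b ≤ t) = 2 · P(B_t ≥ b). Since B_t ~ N(0, t), P(B_t ≥ 2.83) = 1 − Φ(2.83/√t) = 1 − Φ(2.83/√3.2) = 1 − Φ(1.5820) ≈ 0.05682. Doubling: P(τ_{2.83} ≤ 3.2) ≈ 2 · 0.05682 = 0.11364 ≈ 0.1136.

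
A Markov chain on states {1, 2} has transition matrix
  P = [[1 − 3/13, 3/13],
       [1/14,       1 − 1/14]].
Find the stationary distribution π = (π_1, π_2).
π_1 = 13/55, π_2 = 42/55

Solve πP = π with π_1 + π_2 = 1. From πP = π: π_1 · (1 − 3/13) + π_2 · 1/14 = π_1 ⇒ π_2 · 1/14 = π_1 · 3/13 ⇒ π_2/π_1 = (3/13)/(1/14) = 42/13. Together with π_1 + π_2 = 1:
  π_1 = (1/14)/(3/13 + 1/14) = (1/14)/(55/182) = 13/55,
  π_2 = (3/13)/(3/13 + 1/14) = (3/13)/(55/182) = 42/55.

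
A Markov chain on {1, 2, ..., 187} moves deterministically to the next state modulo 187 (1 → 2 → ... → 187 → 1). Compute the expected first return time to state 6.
E[T_6 | X_0 = 6] = 187

The chain cycles deterministically, so starting at state 6 it returns in exactly 187 steps. Equivalently, the stationary distribution is uniform π_j = 1/187 for every state j, so by Kac's formula E[T_6] = 1/π_6 = 187.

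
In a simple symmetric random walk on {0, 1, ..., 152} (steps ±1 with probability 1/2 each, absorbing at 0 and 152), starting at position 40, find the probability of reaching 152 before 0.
P(hit 152 before 0) = 40/152 = 5/19

Let u_k = P(hit 152 before 0 | start at k). Then u_0 = 0, u_152 = 1, and u_k = u_{k-1}/2 + u_{k+1}/2 for 1 ≤ k ≤ 151. This harmonic recurrence is solved by u_k = k/152, giving u_40 = 40/152 = 5/19.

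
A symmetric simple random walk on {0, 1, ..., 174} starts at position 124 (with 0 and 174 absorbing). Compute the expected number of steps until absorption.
E[τ | X_0 = 124] = 6200

Let v_k = E[τ | X_0 = k]. Boundary: v_0 = v_174 = 0. Recurrence: v_k = 1 + (v_{k-1} + v_{k+1})/2 for 1 ≤ k ≤ 173. The particular solution to v_k − (v_{k-1} + v_{k+1})/2 = 1 is v_k = −k^2. Adding homogeneous solution A + B k and matching boundaries gives v_k = k (174 − k). Substituting k = 124: v_124 = 124 · 50 = 6200.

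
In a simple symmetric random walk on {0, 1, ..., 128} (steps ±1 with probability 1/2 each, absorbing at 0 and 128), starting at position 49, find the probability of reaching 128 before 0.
P(hit 128 before 0) = 49/128

Let u_k = P(hit 128 before 0 | start at k). Then u_0 = 0, u_128 = 1, and u_k = u_{k-1}/2 + u_{k+1}/2 for 1 ≤ k ≤ 127. This harmonic recurrence is solved by u_k = k/128, giving u_49 = 49/128.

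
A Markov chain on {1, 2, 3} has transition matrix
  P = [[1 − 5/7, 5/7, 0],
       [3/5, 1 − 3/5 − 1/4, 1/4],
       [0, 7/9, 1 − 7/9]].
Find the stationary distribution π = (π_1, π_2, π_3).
π = (588/1513, 700/1513, 225/1513)

This is a birth-death chain on three states, which satisfies detailed balance: π_1 · P_{12} = π_2 · P_{21} and π_2 · P_{23} = π_3 · P_{32}.
From π_1 · 5/7 = π_2 · 3/5: π_2/π_1 = (5/7)/(3/5) = 25/21.
From π_2 · 1/4 = π_3 · 7/9: π_3/π_2 = (1/4)/(7/9) = 9/28.
Take π_1 proportional to 1; then unnormalized π = (1, 25/21, 75/196). Normalize by dividing by the sum 1513/588:
  π = (588/1513, 700/1513, 225/1513).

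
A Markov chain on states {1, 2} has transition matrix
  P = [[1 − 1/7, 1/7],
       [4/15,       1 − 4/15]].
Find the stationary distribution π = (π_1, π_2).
π_1 = 28/43, π_2 = 15/43

Solve πP = π with π_1 + π_2 = 1. From πP = π: π_1 · (1 − 1/7) + π_2 · 4/15 = π_1 ⇒ π_2 · 4/15 = π_1 · 1/7 ⇒ π_2/π_1 = (1/7)/(4/15) = 15/28. Together with π_1 + π_2 = 1:
  π_1 = (4/15)/(1/7 + 4/15) = (4/15)/(43/105) = 28/43,
  π_2 = (1/7)/(1/7 + 4/15) = (1/7)/(43/105) = 15/43.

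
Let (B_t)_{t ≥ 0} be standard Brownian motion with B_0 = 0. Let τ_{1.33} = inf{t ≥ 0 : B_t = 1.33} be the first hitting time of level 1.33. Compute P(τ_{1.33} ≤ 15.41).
P(τ_{1.33} ≤ 15.41) = 2(1 − Φ(1.33/√15.41)) = 2(1 − Φ(0.3388)) ≈ 0.7348

By the reflection principle for standard BM, P(τ_b ≤ t) = 2 · P(B_t ≥ b). Since B_t ~ N(0, t), P(B_t ≥ 1.33) = 1 − Φ(1.33/√t) = 1 − Φ(1.33/√15.41) = 1 − Φ(0.3388) ≈ 0.36738. Doubling: P(τ_{1.33} ≤ 15.41) ≈ 2 · 0.36738 = 0.73476 ≈ 0.7348.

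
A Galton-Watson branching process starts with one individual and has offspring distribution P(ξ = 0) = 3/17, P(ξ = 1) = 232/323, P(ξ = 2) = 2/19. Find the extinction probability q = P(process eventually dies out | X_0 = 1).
q = 1

Mean offspring μ = 0·3/17 + 1·232/323 + 2·2/19 = 300/323 ≤ 1. For μ ≤ 1 with offspring not concentrated at 1, the Galton-Watson process goes extinct almost surely, so q = 1.
(Algebraic check: The pgf is f(s) = 3/17 + 232/323·s + 2/19·s². The extinction probability q is the smallest fixed point of f in [0, 1]. Setting s = f(s):
  2/19·s² + (232/323 − 1)·s + 3/17 = 0
  2/19·s² − (3/17 + 2/19)·s + 3/17 = 0
which factors as (s − 1)·(2/19·s − 3/17) = 0, giving roots s = 1 and s = (3/17)/(2/19) = 57/34. Since 57/34 ≥ 1, the smallest root in [0, 1] is s = 1.)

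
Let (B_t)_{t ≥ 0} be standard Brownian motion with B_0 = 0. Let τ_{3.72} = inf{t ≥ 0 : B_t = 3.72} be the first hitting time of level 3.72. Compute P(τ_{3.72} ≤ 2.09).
P(τ_{3.72} ≤ 2.09) = 2(1 − Φ(3.72/√2.09)) = 2(1 − Φ(2.5732)) ≈ 0.0101

By the reflection principle for standard BM, P(τ_b ≤ t) = 2 · P(B_t ≥ b). Since B_t ~ N(0, t), P(B_t ≥ 3.72) = 1 − Φ(3.72/√t) = 1 − Φ(3.72/√2.09) = 1 − Φ(2.5732) ≈ 0.00504. Doubling: P(τ_{3.72} ≤ 2.09) ≈ 2 · 0.00504 = 0.01008 ≈ 0.0101.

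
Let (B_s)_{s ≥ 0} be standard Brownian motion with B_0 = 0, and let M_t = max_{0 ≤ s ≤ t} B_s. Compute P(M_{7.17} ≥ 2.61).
P(M_{7.17} ≥ 2.61) = 2·P(B_{7.17} ≥ 2.61) = 2(1 − Φ(2.61/√7.17)) ≈ 0.3297

By the reflection principle for Brownian motion, P(M_t ≥ a) = 2 · P(B_t ≥ a) for a ≥ 0. Since B_t ~ N(0, t), P(B_t ≥ 2.61) = 1 − Φ(2.61/√t) = 1 − Φ(2.61/√7.17) = 1 − Φ(0.9747). So
  P(M_{7.17} ≥ 2.61) = 2(1 − Φ(0.9747)) ≈ 0.3297.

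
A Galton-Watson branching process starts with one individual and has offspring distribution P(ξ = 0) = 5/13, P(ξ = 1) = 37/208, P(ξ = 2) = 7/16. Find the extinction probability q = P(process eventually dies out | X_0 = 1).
q = 80/91

The pgf is f(s) = 5/13 + 37/208·s + 7/16·s². The extinction probability q is the smallest fixed point of f in [0, 1]. Setting s = f(s):
  7/16·s² + (37/208 − 1)·s + 5/13 = 0
  7/16·s² − (5/13 + 7/16)·s + 5/13 = 0
which factors as (s − 1)·(7/16·s − 5/13) = 0, giving roots s = 1 and s = (5/13)/(7/16) = 80/91.
Mean offspring μ = 37/208 + 2·7/16 = 219/208 > 1 (supercritical), so q < 1. The extinction probability is the smaller root: q = (5/13)/(7/16) = 80/91.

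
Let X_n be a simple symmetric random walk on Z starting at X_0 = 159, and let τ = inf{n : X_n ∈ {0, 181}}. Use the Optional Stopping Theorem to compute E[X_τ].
E[X_τ] = 159

X_n is a martingale and τ is a bounded-mean stopping time (indeed τ is finite a.s. with bounded expectation since the walk is in a bounded region). By the OST, E[X_τ] = E[X_0] = 159. Equivalently: E[X_τ] = 181 · P(hit 181 first) + 0 · P(hit 0 first) = 181 · (159/181) = 159.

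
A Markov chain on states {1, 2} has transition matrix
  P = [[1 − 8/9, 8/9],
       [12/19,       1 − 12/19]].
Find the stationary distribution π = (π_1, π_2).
π_1 = 27/65, π_2 = 38/65

Solve πP = π with π_1 + π_2 = 1. From πP = π: π_1 · (1 − 8/9) + π_2 · 12/19 = π_1 ⇒ π_2 · 12/19 = π_1 · 8/9 ⇒ π_2/π_1 = (8/9)/(12/19) = 38/27. Together with π_1 + π_2 = 1:
  π_1 = (12/19)/(8/9 + 12/19) = (12/19)/(260/171) = 27/65,
  π_2 = (8/9)/(8/9 + 12/19) = (8/9)/(260/171) = 38/65.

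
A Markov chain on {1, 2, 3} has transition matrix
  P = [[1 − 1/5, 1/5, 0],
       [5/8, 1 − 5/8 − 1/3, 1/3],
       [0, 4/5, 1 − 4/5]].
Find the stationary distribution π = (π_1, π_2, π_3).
π = (75/109, 24/109, 10/109)

This is a birth-death chain on three states, which satisfies detailed balance: π_1 · P_{12} = π_2 · P_{21} and π_2 · P_{23} = π_3 · P_{32}.
From π_1 · 1/5 = π_2 · 5/8: π_2/π_1 = (1/5)/(5/8) = 8/25.
From π_2 · 1/3 = π_3 · 4/5: π_3/π_2 = (1/3)/(4/5) = 5/12.
Take π_1 proportional to 1; then unnormalized π = (1, 8/25, 2/15). Normalize by dividing by the sum 109/75:
  π = (75/109, 24/109, 10/109).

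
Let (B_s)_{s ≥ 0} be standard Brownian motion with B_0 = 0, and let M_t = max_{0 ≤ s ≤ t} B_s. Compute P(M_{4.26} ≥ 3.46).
P(M_{4.26} ≥ 3.46) = 2·P(B_{4.26} ≥ 3.46) = 2(1 − Φ(3.46/√4.26)) ≈ 0.0937

By the reflection principle for Brownian motion, P(M_t ≥ a) = 2 · P(B_t ≥ a) for a ≥ 0. Since B_t ~ N(0, t), P(B_t ≥ 3.46) = 1 − Φ(3.46/√t) = 1 − Φ(3.46/√4.26) = 1 − Φ(1.6764). So
  P(M_{4.26} ≥ 3.46) = 2(1 − Φ(1.6764)) ≈ 0.0937.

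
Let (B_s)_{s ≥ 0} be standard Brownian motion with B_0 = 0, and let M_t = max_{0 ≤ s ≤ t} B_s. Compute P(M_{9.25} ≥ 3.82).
P(M_{9.25} ≥ 3.82) = 2·P(B_{9.25} ≥ 3.82) = 2(1 − Φ(3.82/√9.25)) ≈ 0.2091

By the reflection principle for Brownian motion, P(M_t ≥ a) = 2 · P(B_t ≥ a) for a ≥ 0. Since B_t ~ N(0, t), P(B_t ≥ 3.82) = 1 − Φ(3.82/√t) = 1 − Φ(3.82/√9.25) = 1 − Φ(1.2560). So
  P(M_{9.25} ≥ 3.82) = 2(1 − Φ(1.2560)) ≈ 0.2091.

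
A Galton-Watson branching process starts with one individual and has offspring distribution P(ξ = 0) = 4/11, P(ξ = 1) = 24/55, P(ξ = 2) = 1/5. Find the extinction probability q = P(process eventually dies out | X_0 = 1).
q = 1

Mean offspring μ = 0·4/11 + 1·24/55 + 2·1/5 = 46/55 ≤ 1. For μ ≤ 1 with offspring not concentrated at 1, the Galton-Watson process goes extinct almost surely, so q = 1.
(Algebraic check: The pgf is f(s) = 4/11 + 24/55·s + 1/5·s². The extinction probability q is the smallest fixed point of f in [0, 1]. Setting s = f(s):
  1/5·s² + (24/55 − 1)·s + 4/11 = 0
  1/5·s² − (4/11 + 1/5)·s + 4/11 = 0
which factors as (s − 1)·(1/5·s − 4/11) = 0, giving roots s = 1 and s = (4/11)/(1/5) = 20/11. Since 20/11 ≥ 1, the smallest root in [0, 1] is s = 1.)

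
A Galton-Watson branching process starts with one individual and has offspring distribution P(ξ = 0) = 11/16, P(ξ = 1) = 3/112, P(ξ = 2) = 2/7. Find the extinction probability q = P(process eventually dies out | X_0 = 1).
q = 1

Mean offspring μ = 0·11/16 + 1·3/112 + 2·2/7 = 67/112 ≤ 1. For μ ≤ 1 with offspring not concentrated at 1, the Galton-Watson process goes extinct almost surely, so q = 1.
(Algebraic check: The pgf is f(s) = 11/16 + 3/112·s + 2/7·s². The extinction probability q is the smallest fixed point of f in [0, 1]. Setting s = f(s):
  2/7·s² + (3/112 − 1)·s + 11/16 = 0
  2/7·s² − (11/16 + 2/7)·s + 11/16 = 0
which factors as (s − 1)·(2/7·s − 11/16) = 0, giving roots s = 1 and s = (11/16)/(2/7) = 77/32. Since 77/32 ≥ 1, the smallest root in [0, 1] is s = 1.)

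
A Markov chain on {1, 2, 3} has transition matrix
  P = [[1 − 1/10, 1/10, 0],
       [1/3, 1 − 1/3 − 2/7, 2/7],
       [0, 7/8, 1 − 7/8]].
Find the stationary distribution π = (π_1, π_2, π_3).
π = (98/137, 147/685, 48/685)

This is a birth-death chain on three states, which satisfies detailed balance: π_1 · P_{12} = π_2 · P_{21} and π_2 · P_{23} = π_3 · P_{32}.
From π_1 · 1/10 = π_2 · 1/3: π_2/π_1 = (1/10)/(1/3) = 3/10.
From π_2 · 2/7 = π_3 · 7/8: π_3/π_2 = (2/7)/(7/8) = 16/49.
Take π_1 proportional to 1; then unnormalized π = (1, 3/10, 24/245). Normalize by dividing by the sum 137/98:
  π = (98/137, 147/685, 48/685).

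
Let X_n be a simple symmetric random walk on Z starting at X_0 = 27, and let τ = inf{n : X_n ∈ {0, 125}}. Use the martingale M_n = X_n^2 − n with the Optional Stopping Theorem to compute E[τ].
E[τ] = 2646

M_n = X_n^2 − n is a martingale (since E[X_{n+1}^2 | F_n] = X_n^2 + 1). By OST (τ has finite mean in a bounded region), E[M_τ] = E[M_0] = X_0^2 − 0 = 27^2 = 729. Also E[M_τ] = E[X_τ^2] − E[τ]. The walk exits at 0 or 125, with P(hit 125 first) = 27/125, so E[X_τ^2] = 125^2 · 27/125 + 0 = 3375. Thus E[τ] = E[X_τ^2] − E[M_τ] = 3375 − 729 = 2646 = 27(125 − 27) = 2646.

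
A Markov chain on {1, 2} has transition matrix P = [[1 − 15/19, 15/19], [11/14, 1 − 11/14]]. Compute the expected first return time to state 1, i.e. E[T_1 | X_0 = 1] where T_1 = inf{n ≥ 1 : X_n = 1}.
E[T_1 | X_0 = 1] = 1/π_1 = 419/209

For an irreducible recurrent Markov chain with stationary distribution π, E[T_i | X_0 = i] = 1/π_i (Kac's formula). Here π_1 = (11/14)/(15/19 + 11/14) = (11/14)/(419/266) = 209/419, so E[T_1 | X_0 = 1] = 1/π_1 = (15/19 + 11/14)/(11/14) = (419/266)/(11/14) = 419/209.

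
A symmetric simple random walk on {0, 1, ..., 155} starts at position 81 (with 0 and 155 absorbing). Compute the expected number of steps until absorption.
E[τ | X_0 = 81] = 5994

Let v_k = E[τ | X_0 = k]. Boundary: v_0 = v_155 = 0. Recurrence: v_k = 1 + (v_{k-1} + v_{k+1})/2 for 1 ≤ k ≤ 154. The particular solution to v_k − (v_{k-1} + v_{k+1})/2 = 1 is v_k = −k^2. Adding homogeneous solution A + B k and matching boundaries gives v_k = k (155 − k). Substituting k = 81: v_81 = 81 · 74 = 5994.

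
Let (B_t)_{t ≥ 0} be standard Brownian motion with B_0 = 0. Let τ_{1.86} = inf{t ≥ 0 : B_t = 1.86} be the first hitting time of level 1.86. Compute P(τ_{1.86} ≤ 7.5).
P(τ_{1.86} ≤ 7.5) = 2(1 − Φ(1.86/√7.5)) = 2(1 − Φ(0.6792)) ≈ 0.4970

By the reflection principle for standard BM, P(τ_b ≤ t) = 2 · P(B_t ≥ b). Since B_t ~ N(0, t), P(B_t ≥ 1.86) = 1 − Φ(1.86/√t) = 1 − Φ(1.86/√7.5) = 1 − Φ(0.6792) ≈ 0.24851. Doubling: P(τ_{1.86} ≤ 7.5) ≈ 2 · 0.24851 = 0.49702 ≈ 0.4970.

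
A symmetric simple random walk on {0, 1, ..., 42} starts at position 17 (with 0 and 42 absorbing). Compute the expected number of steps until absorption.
E[τ | X_0 = 17] = 425

Let v_k = E[τ | X_0 = k]. Boundary: v_0 = v_42 = 0. Recurrence: v_k = 1 + (v_{k-1} + v_{k+1})/2 for 1 ≤ k ≤ 41. The particular solution to v_k − (v_{k-1} + v_{k+1})/2 = 1 is v_k = −k^2. Adding homogeneous solution A + B k and matching boundaries gives v_k = k (42 − k). Substituting k = 17: v_17 = 17 · 25 = 425.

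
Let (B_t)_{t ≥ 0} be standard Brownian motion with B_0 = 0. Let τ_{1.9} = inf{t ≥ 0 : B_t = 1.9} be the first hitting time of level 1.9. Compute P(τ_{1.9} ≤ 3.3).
P(τ_{1.9} ≤ 3.3) = 2(1 − Φ(1.9/√3.3)) = 2(1 − Φ(1.0459)) ≈ 0.2956

By the reflection principle for standard BM, P(τ_b ≤ t) = 2 · P(B_t ≥ b). Since B_t ~ N(0, t), P(B_t ≥ 1.9) = 1 − Φ(1.9/√t) = 1 − Φ(1.9/√3.3) = 1 − Φ(1.0459) ≈ 0.14780. Doubling: P(τ_{1.9} ≤ 3.3) ≈ 2 · 0.14780 = 0.29560 ≈ 0.2956.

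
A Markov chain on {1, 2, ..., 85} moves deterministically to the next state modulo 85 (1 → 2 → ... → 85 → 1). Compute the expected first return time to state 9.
E[T_9 | X_0 = 9] = 85

The chain cycles deterministically, so starting at state 9 it returns in exactly 85 steps. Equivalently, the stationary distribution is uniform π_j = 1/85 for every state j, so by Kac's formula E[T_9] = 1/π_9 = 85.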